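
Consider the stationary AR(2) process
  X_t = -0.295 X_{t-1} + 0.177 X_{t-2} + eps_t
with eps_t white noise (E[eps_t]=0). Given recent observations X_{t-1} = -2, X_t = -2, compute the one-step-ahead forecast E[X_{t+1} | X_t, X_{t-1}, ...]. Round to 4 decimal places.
E[X_{t+1} \mid \mathcal F_t] = 0.2360

For an AR(p) model X_t = c + sum_i phi_i X_{t-i} + eps_t, the
one-step-ahead conditional mean is
  E[X_{t+1} | X_t, ...] = c + sum_i phi_i X_{t+1-i}.
Substitute known values:
  E[X_{t+1} | ...] = (-0.295) * (-2) + (0.177) * (-2)
                   = 0.2360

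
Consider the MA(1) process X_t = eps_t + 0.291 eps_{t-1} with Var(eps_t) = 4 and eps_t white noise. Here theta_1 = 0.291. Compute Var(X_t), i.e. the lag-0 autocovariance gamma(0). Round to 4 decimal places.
\gamma(0) = 4.3387

For an MA(q) process X_t = eps_t + sum_i theta_i eps_{t-i} with
Var(eps_t) = sigma^2, the variance is
  gamma(0) = sigma^2 * (1 + sum_i theta_i^2).
  sum_i theta_i^2 = (0.291)^2 = 0.084681.
  gamma(0) = 4 * (1 + 0.084681) = 4 * 1.084681 = 4.338724, which rounds to 4.3387.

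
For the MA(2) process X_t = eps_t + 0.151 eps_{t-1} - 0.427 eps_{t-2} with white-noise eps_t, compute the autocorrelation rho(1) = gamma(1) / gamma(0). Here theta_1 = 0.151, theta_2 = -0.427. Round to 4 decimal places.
\rho(1) = 0.0718

For an MA(q) process with theta_0 = 1, the autocovariance is
  gamma(k) = sigma^2 * sum_{i=0..q-k} theta_i * theta_{i+k},
and rho(k) = gamma(k) / gamma(0). Sigma^2 cancels.
  numerator   = (1)*(0.151) + (0.151)*(-0.427) = 0.086523.
  denominator = (1)^2 + (0.151)^2 + (-0.427)^2 = 1.20513.
  rho(1) = 0.086523 / 1.20513 = 0.0718.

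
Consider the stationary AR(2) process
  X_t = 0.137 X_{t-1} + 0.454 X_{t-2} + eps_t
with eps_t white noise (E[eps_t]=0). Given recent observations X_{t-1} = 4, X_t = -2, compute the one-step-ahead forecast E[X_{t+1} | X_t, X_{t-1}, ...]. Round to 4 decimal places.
E[X_{t+1} \mid \mathcal F_t] = 1.5420

For an AR(p) model X_t = c + sum_i phi_i X_{t-i} + eps_t, the
one-step-ahead conditional mean is
  E[X_{t+1} | X_t, ...] = c + sum_i phi_i X_{t+1-i}.
Substitute known values:
  E[X_{t+1} | ...] = (0.137) * (-2) + (0.454) * (4)
                   = 1.5420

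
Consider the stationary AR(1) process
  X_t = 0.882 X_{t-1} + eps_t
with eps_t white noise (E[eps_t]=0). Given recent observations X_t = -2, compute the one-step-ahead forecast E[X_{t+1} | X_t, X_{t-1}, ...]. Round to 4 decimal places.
E[X_{t+1} \mid \mathcal F_t] = -1.7640

For an AR(p) model X_t = c + sum_i phi_i X_{t-i} + eps_t, the
one-step-ahead conditional mean is
  E[X_{t+1} | X_t, ...] = c + sum_i phi_i X_{t+1-i}.
Substitute known values:
  E[X_{t+1} | ...] = (0.882) * (-2)
                   = -1.7640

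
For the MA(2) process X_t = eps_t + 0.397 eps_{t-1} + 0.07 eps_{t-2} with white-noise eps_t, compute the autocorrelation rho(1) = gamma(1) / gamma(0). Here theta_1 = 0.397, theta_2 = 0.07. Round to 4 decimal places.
\rho(1) = 0.3654

For an MA(q) process with theta_0 = 1, the autocovariance is
  gamma(k) = sigma^2 * sum_{i=0..q-k} theta_i * theta_{i+k},
and rho(k) = gamma(k) / gamma(0). Sigma^2 cancels.
  numerator   = (1)*(0.397) + (0.397)*(0.07) = 0.42479.
  denominator = (1)^2 + (0.397)^2 + (0.07)^2 = 1.162509.
  rho(1) = 0.42479 / 1.162509 = 0.3654.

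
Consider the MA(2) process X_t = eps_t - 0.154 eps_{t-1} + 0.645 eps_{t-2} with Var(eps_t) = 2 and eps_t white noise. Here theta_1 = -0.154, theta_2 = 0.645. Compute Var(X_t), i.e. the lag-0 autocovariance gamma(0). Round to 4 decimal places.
\gamma(0) = 2.8795

For an MA(q) process X_t = eps_t + sum_i theta_i eps_{t-i} with
Var(eps_t) = sigma^2, the variance is
  gamma(0) = sigma^2 * (1 + sum_i theta_i^2).
  sum_i theta_i^2 = (-0.154)^2 + (0.645)^2 = 0.023716 + 0.416025 = 0.439741.
  gamma(0) = 2 * (1 + 0.439741) = 2 * 1.439741 = 2.879482, which rounds to 2.8795.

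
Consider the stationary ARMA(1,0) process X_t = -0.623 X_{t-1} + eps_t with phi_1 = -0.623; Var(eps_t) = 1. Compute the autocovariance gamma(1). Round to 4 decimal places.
\gamma(1) = -1.0182

Multiply the model equation by X_{t-k} and take expectations. With theta_0 = psi_0 = 1 and psi_j the MA(infinity) weights, this gives
  gamma(k) - sum_i phi_i gamma(k-i) = c_k,
  c_k = sigma^2 * sum_{j=k..q} theta_j psi_{j-k}   (c_k = 0 for k > q),
using gamma(-m) = gamma(m).
Pure AR (q = 0): c_0 = sigma^2 = 1, c_k = 0 for k >= 1.
Equations for k = 0 and k = 1 (AR order 1):
  gamma(0) = phi_1 gamma(1) + c_0
  gamma(1) = phi_1 gamma(0) + c_1
Substituting the second into the first: gamma(0) (1 - phi_1^2) = c_0 + phi_1 c_1, so
  gamma(0) = c_0 / (1 - phi_1^2) = 1 / (1 - (-0.623)^2) = 1 / 0.611871 = 1.634331.
  gamma(1) = phi_1 gamma(0) = (-0.623)(1.634331) = -1.018188.
Therefore gamma(1) = -1.0182 (to 4 decimal places).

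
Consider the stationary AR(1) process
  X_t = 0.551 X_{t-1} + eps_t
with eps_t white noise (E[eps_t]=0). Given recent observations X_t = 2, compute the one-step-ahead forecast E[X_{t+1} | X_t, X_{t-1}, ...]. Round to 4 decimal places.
E[X_{t+1} \mid \mathcal F_t] = 1.1020

For an AR(p) model X_t = c + sum_i phi_i X_{t-i} + eps_t, the
one-step-ahead conditional mean is
  E[X_{t+1} | X_t, ...] = c + sum_i phi_i X_{t+1-i}.
Substitute known values:
  E[X_{t+1} | ...] = (0.551) * (2)
                   = 1.1020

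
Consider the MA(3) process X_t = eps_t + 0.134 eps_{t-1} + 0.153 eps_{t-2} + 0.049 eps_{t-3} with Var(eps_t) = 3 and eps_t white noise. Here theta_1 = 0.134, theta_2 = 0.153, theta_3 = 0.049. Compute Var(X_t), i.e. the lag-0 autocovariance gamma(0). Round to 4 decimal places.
\gamma(0) = 3.1313

For an MA(q) process X_t = eps_t + sum_i theta_i eps_{t-i} with
Var(eps_t) = sigma^2, the variance is
  gamma(0) = sigma^2 * (1 + sum_i theta_i^2).
  sum_i theta_i^2 = (0.134)^2 + (0.153)^2 + (0.049)^2 = 0.017956 + 0.023409 + 0.002401 = 0.043766.
  gamma(0) = 3 * (1 + 0.043766) = 3 * 1.043766 = 3.131298, which rounds to 3.1313.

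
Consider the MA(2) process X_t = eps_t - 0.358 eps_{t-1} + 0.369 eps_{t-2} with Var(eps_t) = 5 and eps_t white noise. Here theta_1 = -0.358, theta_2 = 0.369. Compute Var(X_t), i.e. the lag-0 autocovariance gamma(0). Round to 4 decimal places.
\gamma(0) = 6.3216

For an MA(q) process X_t = eps_t + sum_i theta_i eps_{t-i} with
Var(eps_t) = sigma^2, the variance is
  gamma(0) = sigma^2 * (1 + sum_i theta_i^2).
  sum_i theta_i^2 = (-0.358)^2 + (0.369)^2 = 0.128164 + 0.136161 = 0.264325.
  gamma(0) = 5 * (1 + 0.264325) = 5 * 1.264325 = 6.321625, which rounds to 6.3216.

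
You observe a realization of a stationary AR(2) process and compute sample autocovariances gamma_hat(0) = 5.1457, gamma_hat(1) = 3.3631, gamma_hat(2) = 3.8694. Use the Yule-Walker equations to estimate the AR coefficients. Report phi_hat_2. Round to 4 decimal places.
\hat\phi_{2} = 0.5670

The Yule-Walker equations for an AR(p) process read, in matrix form,
  Gamma_p phi = r_p,   with   (Gamma_p)_{ij} = gamma(|i - j|),
                       (r_p)_i = gamma(i),   i,j = 1..p.
Substitute the sample gammas (Toeplitz matrix and right-hand side of size 2):
  Gamma_p = [[5.1457, 3.3631], [3.3631, 5.1457]]
  r_p     = [3.3631, 3.8694]
Written out:
  5.1457 phi_1 + 3.3631 phi_2 = 3.3631
  3.3631 phi_1 + 5.1457 phi_2 = 3.8694
Solve by Cramer's rule:
  det = gamma(0)^2 - gamma(1)^2 = (5.1457)^2 - (3.3631)^2 = 26.47822849 - 11.31044161 = 15.16778688
  phi_hat_1 = [gamma(1) gamma(0) - gamma(1) gamma(2)] / det = [(3.3631)(5.1457) - (3.3631)(3.8694)] / 15.16778688 = 4.29232453 / 15.16778688 = 0.283
  phi_hat_2 = [gamma(0) gamma(2) - gamma(1)^2] / det = [(5.1457)(3.8694) - (3.3631)^2] / 15.16778688 = 8.60032997 / 15.16778688 = 0.567
So phi_hat = [0.2830, 0.5670].
Therefore phi_hat_2 = 0.5670.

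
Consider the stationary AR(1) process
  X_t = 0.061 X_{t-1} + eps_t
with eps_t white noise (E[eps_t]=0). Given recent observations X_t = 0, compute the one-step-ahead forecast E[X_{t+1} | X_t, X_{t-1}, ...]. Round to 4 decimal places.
E[X_{t+1} \mid \mathcal F_t] = 0.0000

For an AR(p) model X_t = c + sum_i phi_i X_{t-i} + eps_t, the
one-step-ahead conditional mean is
  E[X_{t+1} | X_t, ...] = c + sum_i phi_i X_{t+1-i}.
Substitute known values:
  E[X_{t+1} | ...] = (0.061) * (0)
                   = 0.0000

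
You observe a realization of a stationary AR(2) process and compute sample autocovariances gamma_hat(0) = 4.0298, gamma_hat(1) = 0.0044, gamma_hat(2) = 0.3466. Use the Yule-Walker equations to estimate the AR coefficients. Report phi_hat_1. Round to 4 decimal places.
\hat\phi_{1} = 0.0010

The Yule-Walker equations for an AR(p) process read, in matrix form,
  Gamma_p phi = r_p,   with   (Gamma_p)_{ij} = gamma(|i - j|),
                       (r_p)_i = gamma(i),   i,j = 1..p.
Substitute the sample gammas (Toeplitz matrix and right-hand side of size 2):
  Gamma_p = [[4.0298, 0.0044], [0.0044, 4.0298]]
  r_p     = [0.0044, 0.3466]
Written out:
  4.0298 phi_1 + 0.0044 phi_2 = 0.0044
  0.0044 phi_1 + 4.0298 phi_2 = 0.3466
Solve by Cramer's rule:
  det = gamma(0)^2 - gamma(1)^2 = (4.0298)^2 - (0.0044)^2 = 16.23928804 - 0.00001936 = 16.23926868
  phi_hat_1 = [gamma(1) gamma(0) - gamma(1) gamma(2)] / det = [(0.0044)(4.0298) - (0.0044)(0.3466)] / 16.23926868 = 0.01620608 / 16.23926868 = 0.001
  phi_hat_2 = [gamma(0) gamma(2) - gamma(1)^2] / det = [(4.0298)(0.3466) - (0.0044)^2] / 16.23926868 = 1.39670932 / 16.23926868 = 0.086
So phi_hat = [0.0010, 0.0860].
Therefore phi_hat_1 = 0.0010.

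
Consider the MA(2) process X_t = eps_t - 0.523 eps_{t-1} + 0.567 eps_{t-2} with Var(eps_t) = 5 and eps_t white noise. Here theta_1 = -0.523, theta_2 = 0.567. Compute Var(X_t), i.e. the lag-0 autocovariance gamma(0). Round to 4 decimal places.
\gamma(0) = 7.9751

For an MA(q) process X_t = eps_t + sum_i theta_i eps_{t-i} with
Var(eps_t) = sigma^2, the variance is
  gamma(0) = sigma^2 * (1 + sum_i theta_i^2).
  sum_i theta_i^2 = (-0.523)^2 + (0.567)^2 = 0.273529 + 0.321489 = 0.595018.
  gamma(0) = 5 * (1 + 0.595018) = 5 * 1.595018 = 7.97509, which rounds to 7.9751.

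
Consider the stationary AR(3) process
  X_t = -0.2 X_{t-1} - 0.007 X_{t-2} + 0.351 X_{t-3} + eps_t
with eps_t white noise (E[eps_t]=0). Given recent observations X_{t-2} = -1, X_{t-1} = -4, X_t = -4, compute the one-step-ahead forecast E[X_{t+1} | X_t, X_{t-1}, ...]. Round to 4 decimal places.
E[X_{t+1} \mid \mathcal F_t] = 0.4770

For an AR(p) model X_t = c + sum_i phi_i X_{t-i} + eps_t, the
one-step-ahead conditional mean is
  E[X_{t+1} | X_t, ...] = c + sum_i phi_i X_{t+1-i}.
Substitute known values:
  E[X_{t+1} | ...] = (-0.2) * (-4) + (-0.007) * (-4) + (0.351) * (-1)
                   = 0.4770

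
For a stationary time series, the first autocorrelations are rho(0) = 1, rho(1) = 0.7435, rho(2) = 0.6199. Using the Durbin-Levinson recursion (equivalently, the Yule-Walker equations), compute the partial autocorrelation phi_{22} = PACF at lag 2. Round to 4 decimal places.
\phi_{22} = 0.1501

The PACF at lag k is phi_{kk}, the last component of the solution
to the Yule-Walker system G_k phi = r_k where
  (G_k)_{ij} = rho(|i - j|), (r_k)_i = rho(i), i,j = 1..k.
Equivalently, Durbin-Levinson gives phi_{kk} iteratively:
  phi_{11} = rho(1)
  phi_{kk} = [rho(k) - sum_{j=1..k-1} phi_{k-1,j} rho(k-j)]
            / [1 - sum_{j=1..k-1} phi_{k-1,j} rho(j)],
  phi_{k,j} = phi_{k-1,j} - phi_{kk} phi_{k-1,k-j},  j = 1..k-1.
Step k = 1:
  phi_11 = rho(1) = 0.7435.
Step k = 2:
  phi_22 = [rho(2) - phi_11 rho(1)] / [1 - phi_11 rho(1)] = [0.6199 - (0.7435)(0.7435)] / [1 - (0.7435)(0.7435)]
         = 0.06710775 / 0.44720775 = 0.1501.
Therefore phi_{22} = 0.1501.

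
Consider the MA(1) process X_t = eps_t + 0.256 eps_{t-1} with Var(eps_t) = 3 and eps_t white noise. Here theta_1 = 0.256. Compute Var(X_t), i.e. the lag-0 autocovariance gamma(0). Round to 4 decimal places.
\gamma(0) = 3.1966

For an MA(q) process X_t = eps_t + sum_i theta_i eps_{t-i} with
Var(eps_t) = sigma^2, the variance is
  gamma(0) = sigma^2 * (1 + sum_i theta_i^2).
  sum_i theta_i^2 = (0.256)^2 = 0.065536.
  gamma(0) = 3 * (1 + 0.065536) = 3 * 1.065536 = 3.196608, which rounds to 3.1966.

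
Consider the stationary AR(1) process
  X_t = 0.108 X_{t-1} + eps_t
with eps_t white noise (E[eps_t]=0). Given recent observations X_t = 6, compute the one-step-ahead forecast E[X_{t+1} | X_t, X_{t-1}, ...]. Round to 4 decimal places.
E[X_{t+1} \mid \mathcal F_t] = 0.6480

For an AR(p) model X_t = c + sum_i phi_i X_{t-i} + eps_t, the
one-step-ahead conditional mean is
  E[X_{t+1} | X_t, ...] = c + sum_i phi_i X_{t+1-i}.
Substitute known values:
  E[X_{t+1} | ...] = (0.108) * (6)
                   = 0.6480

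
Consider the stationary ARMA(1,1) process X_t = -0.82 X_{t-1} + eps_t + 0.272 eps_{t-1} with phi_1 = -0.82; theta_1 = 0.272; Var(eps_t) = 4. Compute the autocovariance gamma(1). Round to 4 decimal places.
\gamma(1) = -5.1987

Multiply the model equation by X_{t-k} and take expectations. With theta_0 = psi_0 = 1 and psi_j the MA(infinity) weights, this gives
  gamma(k) - sum_i phi_i gamma(k-i) = c_k,
  c_k = sigma^2 * sum_{j=k..q} theta_j psi_{j-k}   (c_k = 0 for k > q),
using gamma(-m) = gamma(m).
psi-weights needed (psi_j = theta_j + sum_i phi_i psi_{j-i}):
  psi_1 = theta_1 + phi_1 = 0.272 + (-0.82) = -0.548
Right-hand sides:
  c_0 = sigma^2 (1 + theta_1 psi_1) = 4 * (1 + (0.272)(-0.548)) = 4 * 0.850944 = 3.403776
  c_1 = sigma^2 theta_1 = 4 * (0.272) = 1.088
  c_2 = 0
Equations for k = 0 and k = 1 (AR order 1):
  gamma(0) = phi_1 gamma(1) + c_0
  gamma(1) = phi_1 gamma(0) + c_1
Substituting the second into the first: gamma(0) (1 - phi_1^2) = c_0 + phi_1 c_1, so
  gamma(0) = (c_0 + phi_1 c_1) / (1 - phi_1^2) = (3.403776 + (-0.82)(1.088)) / (1 - (-0.82)^2) = 2.511616 / 0.3276 = 7.666716.
  gamma(1) = phi_1 gamma(0) + c_1 = (-0.82)(7.666716) + (1.088) = -5.198707.
Therefore gamma(1) = -5.1987 (to 4 decimal places).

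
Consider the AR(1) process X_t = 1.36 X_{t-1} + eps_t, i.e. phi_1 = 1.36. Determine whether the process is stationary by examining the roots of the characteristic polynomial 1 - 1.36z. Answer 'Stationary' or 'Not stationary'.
\text{Not stationary}

The AR(p) characteristic polynomial is P(z) = 1 - 1.36z.
Stationarity requires all roots to lie outside the unit circle, i.e. |z| > 1 for every root.
This is linear in z: 1 + (-1.36) z = 0  =>  z = -1/(-1.36) = 0.735294,  |z| = 0.735294.
Moduli of all roots: 0.7353.
All moduli strictly greater than 1? No.
Verdict: Not stationary.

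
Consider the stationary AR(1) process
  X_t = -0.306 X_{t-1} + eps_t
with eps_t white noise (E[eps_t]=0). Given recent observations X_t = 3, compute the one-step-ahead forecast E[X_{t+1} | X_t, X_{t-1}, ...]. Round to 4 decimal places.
E[X_{t+1} \mid \mathcal F_t] = -0.9180

For an AR(p) model X_t = c + sum_i phi_i X_{t-i} + eps_t, the
one-step-ahead conditional mean is
  E[X_{t+1} | X_t, ...] = c + sum_i phi_i X_{t+1-i}.
Substitute known values:
  E[X_{t+1} | ...] = (-0.306) * (3)
                   = -0.9180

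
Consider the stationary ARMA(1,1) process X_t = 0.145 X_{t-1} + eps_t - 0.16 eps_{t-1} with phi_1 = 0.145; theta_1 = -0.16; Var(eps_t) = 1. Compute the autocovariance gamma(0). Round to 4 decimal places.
\gamma(0) = 1.0002

Multiply the model equation by X_{t-k} and take expectations. With theta_0 = psi_0 = 1 and psi_j the MA(infinity) weights, this gives
  gamma(k) - sum_i phi_i gamma(k-i) = c_k,
  c_k = sigma^2 * sum_{j=k..q} theta_j psi_{j-k}   (c_k = 0 for k > q),
using gamma(-m) = gamma(m).
psi-weights needed (psi_j = theta_j + sum_i phi_i psi_{j-i}):
  psi_1 = theta_1 + phi_1 = -0.16 + (0.145) = -0.015
Right-hand sides:
  c_0 = sigma^2 (1 + theta_1 psi_1) = 1 * (1 + (-0.16)(-0.015)) = 1 * 1.0024 = 1.0024
  c_1 = sigma^2 theta_1 = 1 * (-0.16) = -0.16
  c_2 = 0
Equations for k = 0 and k = 1 (AR order 1):
  gamma(0) = phi_1 gamma(1) + c_0
  gamma(1) = phi_1 gamma(0) + c_1
Substituting the second into the first: gamma(0) (1 - phi_1^2) = c_0 + phi_1 c_1, so
  gamma(0) = (c_0 + phi_1 c_1) / (1 - phi_1^2) = (1.0024 + (0.145)(-0.16)) / (1 - (0.145)^2) = 0.9792 / 0.978975 = 1.00023.
Therefore gamma(0) = 1.0002 (to 4 decimal places).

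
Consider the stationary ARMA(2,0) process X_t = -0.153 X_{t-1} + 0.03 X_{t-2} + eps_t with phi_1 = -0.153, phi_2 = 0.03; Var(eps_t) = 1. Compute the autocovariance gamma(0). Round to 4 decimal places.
\gamma(0) = 1.0264

Multiply the model equation by X_{t-k} and take expectations. With theta_0 = psi_0 = 1 and psi_j the MA(infinity) weights, this gives
  gamma(k) - sum_i phi_i gamma(k-i) = c_k,
  c_k = sigma^2 * sum_{j=k..q} theta_j psi_{j-k}   (c_k = 0 for k > q),
using gamma(-m) = gamma(m).
Pure AR (q = 0): c_0 = sigma^2 = 1, c_k = 0 for k >= 1.
Equations for k = 0, 1, 2 (AR order 2, c_2 = 0):
  (E0) gamma(0) = phi_1 gamma(1) + phi_2 gamma(2) + c_0
  (E1) gamma(1) = phi_1 gamma(0) + phi_2 gamma(1) + c_1
  (E2) gamma(2) = phi_1 gamma(1) + phi_2 gamma(0)
From (E1): gamma(1) = A gamma(0) + B with
  A = phi_1 / (1 - phi_2) = -0.153 / 0.97 = -0.157732,   B = c_1 / (1 - phi_2) = 0 / 0.97 = 0.
Insert (E2) into (E0): gamma(0) (1 - phi_2^2) = phi_1 (1 + phi_2) gamma(1) + c_0.
  phi_1 (1 + phi_2) = (-0.153)(1.03) = -0.15759,   1 - phi_2^2 = 0.9991.
Replace gamma(1) by A gamma(0) + B and collect gamma(0):
  gamma(0) [0.9991 - (-0.15759)(-0.157732)] = c_0 = 1
  gamma(0) * 0.974243 = 1
  gamma(0) = 1 / 0.974243 = 1.026438.
Therefore gamma(0) = 1.0264 (to 4 decimal places).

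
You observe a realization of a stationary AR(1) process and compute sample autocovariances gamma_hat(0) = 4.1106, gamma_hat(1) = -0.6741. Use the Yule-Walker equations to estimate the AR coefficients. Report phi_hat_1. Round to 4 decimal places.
\hat\phi_{1} = -0.1640

The Yule-Walker equations for an AR(p) process read, in matrix form,
  Gamma_p phi = r_p,   with   (Gamma_p)_{ij} = gamma(|i - j|),
                       (r_p)_i = gamma(i),   i,j = 1..p.
Substitute the sample gammas (Toeplitz matrix and right-hand side of size 1):
  Gamma_p = [[4.1106]]
  r_p     = [-0.6741]
With p = 1 this is the single equation gamma(0) phi_1 = gamma(1):
  phi_hat_1 = gamma(1) / gamma(0) = -0.6741 / 4.1106 = -0.1640.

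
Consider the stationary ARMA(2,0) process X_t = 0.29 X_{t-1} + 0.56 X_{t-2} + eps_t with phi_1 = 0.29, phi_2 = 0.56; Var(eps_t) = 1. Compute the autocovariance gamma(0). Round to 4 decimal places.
\gamma(0) = 2.5758

Multiply the model equation by X_{t-k} and take expectations. With theta_0 = psi_0 = 1 and psi_j the MA(infinity) weights, this gives
  gamma(k) - sum_i phi_i gamma(k-i) = c_k,
  c_k = sigma^2 * sum_{j=k..q} theta_j psi_{j-k}   (c_k = 0 for k > q),
using gamma(-m) = gamma(m).
Pure AR (q = 0): c_0 = sigma^2 = 1, c_k = 0 for k >= 1.
Equations for k = 0, 1, 2 (AR order 2, c_2 = 0):
  (E0) gamma(0) = phi_1 gamma(1) + phi_2 gamma(2) + c_0
  (E1) gamma(1) = phi_1 gamma(0) + phi_2 gamma(1) + c_1
  (E2) gamma(2) = phi_1 gamma(1) + phi_2 gamma(0)
From (E1): gamma(1) = A gamma(0) + B with
  A = phi_1 / (1 - phi_2) = 0.29 / 0.44 = 0.659091,   B = c_1 / (1 - phi_2) = 0 / 0.44 = 0.
Insert (E2) into (E0): gamma(0) (1 - phi_2^2) = phi_1 (1 + phi_2) gamma(1) + c_0.
  phi_1 (1 + phi_2) = (0.29)(1.56) = 0.4524,   1 - phi_2^2 = 0.6864.
Replace gamma(1) by A gamma(0) + B and collect gamma(0):
  gamma(0) [0.6864 - (0.4524)(0.659091)] = c_0 = 1
  gamma(0) * 0.388227 = 1
  gamma(0) = 1 / 0.388227 = 2.575811.
Therefore gamma(0) = 2.5758 (to 4 decimal places).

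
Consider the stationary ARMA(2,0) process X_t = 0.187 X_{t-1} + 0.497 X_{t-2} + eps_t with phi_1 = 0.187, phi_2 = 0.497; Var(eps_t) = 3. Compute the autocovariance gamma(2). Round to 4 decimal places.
\gamma(2) = 2.6191

Multiply the model equation by X_{t-k} and take expectations. With theta_0 = psi_0 = 1 and psi_j the MA(infinity) weights, this gives
  gamma(k) - sum_i phi_i gamma(k-i) = c_k,
  c_k = sigma^2 * sum_{j=k..q} theta_j psi_{j-k}   (c_k = 0 for k > q),
using gamma(-m) = gamma(m).
Pure AR (q = 0): c_0 = sigma^2 = 3, c_k = 0 for k >= 1.
Equations for k = 0, 1, 2 (AR order 2, c_2 = 0):
  (E0) gamma(0) = phi_1 gamma(1) + phi_2 gamma(2) + c_0
  (E1) gamma(1) = phi_1 gamma(0) + phi_2 gamma(1) + c_1
  (E2) gamma(2) = phi_1 gamma(1) + phi_2 gamma(0)
From (E1): gamma(1) = A gamma(0) + B with
  A = phi_1 / (1 - phi_2) = 0.187 / 0.503 = 0.371769,   B = c_1 / (1 - phi_2) = 0 / 0.503 = 0.
Insert (E2) into (E0): gamma(0) (1 - phi_2^2) = phi_1 (1 + phi_2) gamma(1) + c_0.
  phi_1 (1 + phi_2) = (0.187)(1.497) = 0.279939,   1 - phi_2^2 = 0.752991.
Replace gamma(1) by A gamma(0) + B and collect gamma(0):
  gamma(0) [0.752991 - (0.279939)(0.371769)] = c_0 = 3
  gamma(0) * 0.648918 = 3
  gamma(0) = 3 / 0.648918 = 4.623078.
  gamma(1) = A gamma(0) = (0.371769)(4.623078) = 1.718719.
  gamma(2) = phi_1 gamma(1) + phi_2 gamma(0) = (0.187)(1.718719) + (0.497)(4.623078) = 2.61907.
Therefore gamma(2) = 2.6191 (to 4 decimal places).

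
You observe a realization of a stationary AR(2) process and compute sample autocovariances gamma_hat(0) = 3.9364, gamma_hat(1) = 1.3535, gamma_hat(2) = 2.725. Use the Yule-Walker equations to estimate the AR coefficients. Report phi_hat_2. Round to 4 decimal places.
\hat\phi_{2} = 0.6510

The Yule-Walker equations for an AR(p) process read, in matrix form,
  Gamma_p phi = r_p,   with   (Gamma_p)_{ij} = gamma(|i - j|),
                       (r_p)_i = gamma(i),   i,j = 1..p.
Substitute the sample gammas (Toeplitz matrix and right-hand side of size 2):
  Gamma_p = [[3.9364, 1.3535], [1.3535, 3.9364]]
  r_p     = [1.3535, 2.725]
Written out:
  3.9364 phi_1 + 1.3535 phi_2 = 1.3535
  1.3535 phi_1 + 3.9364 phi_2 = 2.725
Solve by Cramer's rule:
  det = gamma(0)^2 - gamma(1)^2 = (3.9364)^2 - (1.3535)^2 = 15.49524496 - 1.83196225 = 13.66328271
  phi_hat_1 = [gamma(1) gamma(0) - gamma(1) gamma(2)] / det = [(1.3535)(3.9364) - (1.3535)(2.725)] / 13.66328271 = 1.6396299 / 13.66328271 = 0.12
  phi_hat_2 = [gamma(0) gamma(2) - gamma(1)^2] / det = [(3.9364)(2.725) - (1.3535)^2] / 13.66328271 = 8.89472775 / 13.66328271 = 0.651
So phi_hat = [0.1200, 0.6510].
Therefore phi_hat_2 = 0.6510.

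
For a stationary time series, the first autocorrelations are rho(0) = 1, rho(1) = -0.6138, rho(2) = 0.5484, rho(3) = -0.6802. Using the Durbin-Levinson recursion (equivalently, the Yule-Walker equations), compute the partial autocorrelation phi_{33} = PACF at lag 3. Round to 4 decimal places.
\phi_{33} = -0.4640

The PACF at lag k is phi_{kk}, the last component of the solution
to the Yule-Walker system G_k phi = r_k where
  (G_k)_{ij} = rho(|i - j|), (r_k)_i = rho(i), i,j = 1..k.
Equivalently, Durbin-Levinson gives phi_{kk} iteratively:
  phi_{11} = rho(1)
  phi_{kk} = [rho(k) - sum_{j=1..k-1} phi_{k-1,j} rho(k-j)]
            / [1 - sum_{j=1..k-1} phi_{k-1,j} rho(j)],
  phi_{k,j} = phi_{k-1,j} - phi_{kk} phi_{k-1,k-j},  j = 1..k-1.
Step k = 1:
  phi_11 = rho(1) = -0.6138.
Step k = 2:
  phi_22 = [rho(2) - phi_11 rho(1)] / [1 - phi_11 rho(1)] = [0.5484 - (-0.6138)(-0.6138)] / [1 - (-0.6138)(-0.6138)]
         = 0.17164956 / 0.62324956 = 0.275411.
  Update: phi_21 = phi_11 - phi_22 phi_11 = -0.6138 - (0.275411)(-0.6138) = -0.444753.
Step k = 3:
  phi_33 = [rho(3) - phi_21 rho(2) - phi_22 rho(1)] / [1 - phi_21 rho(1) - phi_22 rho(2)]
    numerator   = -0.6802 - (-0.444753)(0.5484) - (0.275411)(-0.6138) = -0.26725043
    denominator = 1 - (-0.444753)(-0.6138) - (0.275411)(0.5484) = 0.57597544
  phi_33 = -0.26725043 / 0.57597544 = -0.464.
Therefore phi_{33} = -0.4640.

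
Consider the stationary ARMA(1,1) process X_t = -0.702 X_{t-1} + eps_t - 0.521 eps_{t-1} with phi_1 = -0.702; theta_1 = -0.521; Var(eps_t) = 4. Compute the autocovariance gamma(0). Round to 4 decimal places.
\gamma(0) = 15.7961

Multiply the model equation by X_{t-k} and take expectations. With theta_0 = psi_0 = 1 and psi_j the MA(infinity) weights, this gives
  gamma(k) - sum_i phi_i gamma(k-i) = c_k,
  c_k = sigma^2 * sum_{j=k..q} theta_j psi_{j-k}   (c_k = 0 for k > q),
using gamma(-m) = gamma(m).
psi-weights needed (psi_j = theta_j + sum_i phi_i psi_{j-i}):
  psi_1 = theta_1 + phi_1 = -0.521 + (-0.702) = -1.223
Right-hand sides:
  c_0 = sigma^2 (1 + theta_1 psi_1) = 4 * (1 + (-0.521)(-1.223)) = 4 * 1.637183 = 6.548732
  c_1 = sigma^2 theta_1 = 4 * (-0.521) = -2.084
  c_2 = 0
Equations for k = 0 and k = 1 (AR order 1):
  gamma(0) = phi_1 gamma(1) + c_0
  gamma(1) = phi_1 gamma(0) + c_1
Substituting the second into the first: gamma(0) (1 - phi_1^2) = c_0 + phi_1 c_1, so
  gamma(0) = (c_0 + phi_1 c_1) / (1 - phi_1^2) = (6.548732 + (-0.702)(-2.084)) / (1 - (-0.702)^2) = 8.0117 / 0.507196 = 15.796063.
Therefore gamma(0) = 15.7961 (to 4 decimal places).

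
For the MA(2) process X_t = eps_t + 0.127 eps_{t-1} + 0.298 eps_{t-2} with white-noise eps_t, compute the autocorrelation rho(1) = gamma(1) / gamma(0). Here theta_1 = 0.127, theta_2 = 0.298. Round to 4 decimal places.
\rho(1) = 0.1492

For an MA(q) process with theta_0 = 1, the autocovariance is
  gamma(k) = sigma^2 * sum_{i=0..q-k} theta_i * theta_{i+k},
and rho(k) = gamma(k) / gamma(0). Sigma^2 cancels.
  numerator   = (1)*(0.127) + (0.127)*(0.298) = 0.164846.
  denominator = (1)^2 + (0.127)^2 + (0.298)^2 = 1.104933.
  rho(1) = 0.164846 / 1.104933 = 0.1492.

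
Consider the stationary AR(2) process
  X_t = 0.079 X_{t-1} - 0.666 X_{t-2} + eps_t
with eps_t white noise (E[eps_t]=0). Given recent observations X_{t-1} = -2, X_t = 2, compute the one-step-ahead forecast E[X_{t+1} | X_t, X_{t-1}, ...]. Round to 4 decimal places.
E[X_{t+1} \mid \mathcal F_t] = 1.4900

For an AR(p) model X_t = c + sum_i phi_i X_{t-i} + eps_t, the
one-step-ahead conditional mean is
  E[X_{t+1} | X_t, ...] = c + sum_i phi_i X_{t+1-i}.
Substitute known values:
  E[X_{t+1} | ...] = (0.079) * (2) + (-0.666) * (-2)
                   = 1.4900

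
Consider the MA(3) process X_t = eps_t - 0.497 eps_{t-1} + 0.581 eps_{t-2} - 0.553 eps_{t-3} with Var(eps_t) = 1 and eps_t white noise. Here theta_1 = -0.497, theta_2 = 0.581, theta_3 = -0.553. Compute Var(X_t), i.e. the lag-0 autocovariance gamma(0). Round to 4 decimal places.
\gamma(0) = 1.8904

For an MA(q) process X_t = eps_t + sum_i theta_i eps_{t-i} with
Var(eps_t) = sigma^2, the variance is
  gamma(0) = sigma^2 * (1 + sum_i theta_i^2).
  sum_i theta_i^2 = (-0.497)^2 + (0.581)^2 + (-0.553)^2 = 0.247009 + 0.337561 + 0.305809 = 0.890379.
  gamma(0) = 1 * (1 + 0.890379) = 1 * 1.890379 = 1.890379, which rounds to 1.8904.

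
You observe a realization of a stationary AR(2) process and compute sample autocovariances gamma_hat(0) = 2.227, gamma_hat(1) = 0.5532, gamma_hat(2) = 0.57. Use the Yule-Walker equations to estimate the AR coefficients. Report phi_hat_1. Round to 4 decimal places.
\hat\phi_{1} = 0.1970

The Yule-Walker equations for an AR(p) process read, in matrix form,
  Gamma_p phi = r_p,   with   (Gamma_p)_{ij} = gamma(|i - j|),
                       (r_p)_i = gamma(i),   i,j = 1..p.
Substitute the sample gammas (Toeplitz matrix and right-hand side of size 2):
  Gamma_p = [[2.227, 0.5532], [0.5532, 2.227]]
  r_p     = [0.5532, 0.57]
Written out:
  2.227 phi_1 + 0.5532 phi_2 = 0.5532
  0.5532 phi_1 + 2.227 phi_2 = 0.57
Solve by Cramer's rule:
  det = gamma(0)^2 - gamma(1)^2 = (2.227)^2 - (0.5532)^2 = 4.959529 - 0.30603024 = 4.65349876
  phi_hat_1 = [gamma(1) gamma(0) - gamma(1) gamma(2)] / det = [(0.5532)(2.227) - (0.5532)(0.57)] / 4.65349876 = 0.9166524 / 4.65349876 = 0.197
  phi_hat_2 = [gamma(0) gamma(2) - gamma(1)^2] / det = [(2.227)(0.57) - (0.5532)^2] / 4.65349876 = 0.96335976 / 4.65349876 = 0.207
So phi_hat = [0.1970, 0.2070].
Therefore phi_hat_1 = 0.1970.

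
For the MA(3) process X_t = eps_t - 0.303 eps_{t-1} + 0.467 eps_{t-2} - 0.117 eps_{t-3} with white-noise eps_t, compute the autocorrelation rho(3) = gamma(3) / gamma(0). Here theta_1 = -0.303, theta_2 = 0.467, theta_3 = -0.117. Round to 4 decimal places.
\rho(3) = -0.0884

For an MA(q) process with theta_0 = 1, the autocovariance is
  gamma(k) = sigma^2 * sum_{i=0..q-k} theta_i * theta_{i+k},
and rho(k) = gamma(k) / gamma(0). Sigma^2 cancels.
  numerator   = (1)*(-0.117) = -0.117.
  denominator = (1)^2 + (-0.303)^2 + (0.467)^2 + (-0.117)^2 = 1.323587.
  rho(3) = -0.117 / 1.323587 = -0.0884.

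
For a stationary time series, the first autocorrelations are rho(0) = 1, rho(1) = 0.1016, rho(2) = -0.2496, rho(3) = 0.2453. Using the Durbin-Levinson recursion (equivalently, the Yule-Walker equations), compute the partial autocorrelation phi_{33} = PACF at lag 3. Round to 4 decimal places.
\phi_{33} = 0.3299

The PACF at lag k is phi_{kk}, the last component of the solution
to the Yule-Walker system G_k phi = r_k where
  (G_k)_{ij} = rho(|i - j|), (r_k)_i = rho(i), i,j = 1..k.
Equivalently, Durbin-Levinson gives phi_{kk} iteratively:
  phi_{11} = rho(1)
  phi_{kk} = [rho(k) - sum_{j=1..k-1} phi_{k-1,j} rho(k-j)]
            / [1 - sum_{j=1..k-1} phi_{k-1,j} rho(j)],
  phi_{k,j} = phi_{k-1,j} - phi_{kk} phi_{k-1,k-j},  j = 1..k-1.
Step k = 1:
  phi_11 = rho(1) = 0.1016.
Step k = 2:
  phi_22 = [rho(2) - phi_11 rho(1)] / [1 - phi_11 rho(1)] = [-0.2496 - (0.1016)(0.1016)] / [1 - (0.1016)(0.1016)]
         = -0.25992256 / 0.98967744 = -0.262634.
  Update: phi_21 = phi_11 - phi_22 phi_11 = 0.1016 - (-0.262634)(0.1016) = 0.128284.
Step k = 3:
  phi_33 = [rho(3) - phi_21 rho(2) - phi_22 rho(1)] / [1 - phi_21 rho(1) - phi_22 rho(2)]
    numerator   = 0.2453 - (0.128284)(-0.2496) - (-0.262634)(0.1016) = 0.30400316
    denominator = 1 - (0.128284)(0.1016) - (-0.262634)(-0.2496) = 0.92141304
  phi_33 = 0.30400316 / 0.92141304 = 0.3299.
Therefore phi_{33} = 0.3299.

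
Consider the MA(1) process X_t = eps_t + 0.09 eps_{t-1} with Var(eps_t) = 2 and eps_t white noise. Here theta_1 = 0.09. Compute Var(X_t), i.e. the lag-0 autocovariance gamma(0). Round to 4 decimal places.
\gamma(0) = 2.0162

For an MA(q) process X_t = eps_t + sum_i theta_i eps_{t-i} with
Var(eps_t) = sigma^2, the variance is
  gamma(0) = sigma^2 * (1 + sum_i theta_i^2).
  sum_i theta_i^2 = (0.09)^2 = 0.0081.
  gamma(0) = 2 * (1 + 0.0081) = 2 * 1.0081 = 2.0162.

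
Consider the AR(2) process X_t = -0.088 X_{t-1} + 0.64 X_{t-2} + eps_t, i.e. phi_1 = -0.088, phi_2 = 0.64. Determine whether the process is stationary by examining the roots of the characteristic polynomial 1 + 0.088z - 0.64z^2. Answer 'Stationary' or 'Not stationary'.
\text{Stationary}

The AR(p) characteristic polynomial is P(z) = 1 + 0.088z - 0.64z^2.
Stationarity requires all roots to lie outside the unit circle, i.e. |z| > 1 for every root.
Set 1 + (0.088) z + (-0.64) z^2 = 0, i.e. a z^2 + b z + c = 0 with a = -0.64, b = 0.088, c = 1.
Discriminant D = b^2 - 4ac = (0.088)^2 - 4*(-0.64)*1 = 0.007744 - (-2.56) = 2.567744.
D >= 0, so the roots are real: z = (-b +/- sqrt(D)) / (2a) = (-0.088 +/- 1.602418) / (-1.28).
  z_1 = (-0.088 + 1.602418) / (-1.28) = -1.1831,   |z_1| = 1.1831.
  z_2 = (-0.088 - 1.602418) / (-1.28) = 1.3206,   |z_2| = 1.3206.
Moduli of all roots: 1.1831, 1.3206.
All moduli strictly greater than 1? Yes.
Verdict: Stationary.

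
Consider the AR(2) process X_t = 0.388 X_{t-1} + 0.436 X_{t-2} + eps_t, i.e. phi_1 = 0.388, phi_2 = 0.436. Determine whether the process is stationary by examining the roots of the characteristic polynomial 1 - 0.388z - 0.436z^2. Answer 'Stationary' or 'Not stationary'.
\text{Stationary}

The AR(p) characteristic polynomial is P(z) = 1 - 0.388z - 0.436z^2.
Stationarity requires all roots to lie outside the unit circle, i.e. |z| > 1 for every root.
Set 1 + (-0.388) z + (-0.436) z^2 = 0, i.e. a z^2 + b z + c = 0 with a = -0.436, b = -0.388, c = 1.
Discriminant D = b^2 - 4ac = (-0.388)^2 - 4*(-0.436)*1 = 0.150544 - (-1.744) = 1.894544.
D >= 0, so the roots are real: z = (-b +/- sqrt(D)) / (2a) = (0.388 +/- 1.376424) / (-0.872).
  z_1 = (0.388 + 1.376424) / (-0.872) = -2.0234,   |z_1| = 2.0234.
  z_2 = (0.388 - 1.376424) / (-0.872) = 1.1335,   |z_2| = 1.1335.
Moduli of all roots: 2.0234, 1.1335.
All moduli strictly greater than 1? Yes.
Verdict: Stationary.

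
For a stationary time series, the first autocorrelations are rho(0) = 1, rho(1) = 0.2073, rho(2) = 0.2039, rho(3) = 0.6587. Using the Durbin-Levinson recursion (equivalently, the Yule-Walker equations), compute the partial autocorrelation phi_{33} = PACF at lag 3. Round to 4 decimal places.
\phi_{33} = 0.6330

The PACF at lag k is phi_{kk}, the last component of the solution
to the Yule-Walker system G_k phi = r_k where
  (G_k)_{ij} = rho(|i - j|), (r_k)_i = rho(i), i,j = 1..k.
Equivalently, Durbin-Levinson gives phi_{kk} iteratively:
  phi_{11} = rho(1)
  phi_{kk} = [rho(k) - sum_{j=1..k-1} phi_{k-1,j} rho(k-j)]
            / [1 - sum_{j=1..k-1} phi_{k-1,j} rho(j)],
  phi_{k,j} = phi_{k-1,j} - phi_{kk} phi_{k-1,k-j},  j = 1..k-1.
Step k = 1:
  phi_11 = rho(1) = 0.2073.
Step k = 2:
  phi_22 = [rho(2) - phi_11 rho(1)] / [1 - phi_11 rho(1)] = [0.2039 - (0.2073)(0.2073)] / [1 - (0.2073)(0.2073)]
         = 0.16092671 / 0.95702671 = 0.168153.
  Update: phi_21 = phi_11 - phi_22 phi_11 = 0.2073 - (0.168153)(0.2073) = 0.172442.
Step k = 3:
  phi_33 = [rho(3) - phi_21 rho(2) - phi_22 rho(1)] / [1 - phi_21 rho(1) - phi_22 rho(2)]
    numerator   = 0.6587 - (0.172442)(0.2039) - (0.168153)(0.2073) = 0.58868102
    denominator = 1 - (0.172442)(0.2073) - (0.168153)(0.2039) = 0.92996643
  phi_33 = 0.58868102 / 0.92996643 = 0.633.
Therefore phi_{33} = 0.6330.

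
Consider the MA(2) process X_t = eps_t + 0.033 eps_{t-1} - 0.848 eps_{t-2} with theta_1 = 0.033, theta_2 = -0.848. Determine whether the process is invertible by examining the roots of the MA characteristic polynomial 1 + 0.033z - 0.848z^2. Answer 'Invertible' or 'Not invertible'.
\text{Invertible}

The MA(q) characteristic polynomial is P(z) = 1 + 0.033z - 0.848z^2.
Invertibility requires all roots to lie outside the unit circle, i.e. |z| > 1 for every root.
Set 1 + (0.033) z + (-0.848) z^2 = 0, i.e. a z^2 + b z + c = 0 with a = -0.848, b = 0.033, c = 1.
Discriminant D = b^2 - 4ac = (0.033)^2 - 4*(-0.848)*1 = 0.001089 - (-3.392) = 3.393089.
D >= 0, so the roots are real: z = (-b +/- sqrt(D)) / (2a) = (-0.033 +/- 1.842034) / (-1.696).
  z_1 = (-0.033 + 1.842034) / (-1.696) = -1.0666,   |z_1| = 1.0666.
  z_2 = (-0.033 - 1.842034) / (-1.696) = 1.1056,   |z_2| = 1.1056.
Moduli of all roots: 1.0666, 1.1056.
All moduli strictly greater than 1? Yes.
Verdict: Invertible.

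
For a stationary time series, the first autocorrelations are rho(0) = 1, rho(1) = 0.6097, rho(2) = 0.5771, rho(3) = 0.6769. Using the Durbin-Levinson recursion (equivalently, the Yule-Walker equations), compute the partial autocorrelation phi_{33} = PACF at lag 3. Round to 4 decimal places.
\phi_{33} = 0.4291

The PACF at lag k is phi_{kk}, the last component of the solution
to the Yule-Walker system G_k phi = r_k where
  (G_k)_{ij} = rho(|i - j|), (r_k)_i = rho(i), i,j = 1..k.
Equivalently, Durbin-Levinson gives phi_{kk} iteratively:
  phi_{11} = rho(1)
  phi_{kk} = [rho(k) - sum_{j=1..k-1} phi_{k-1,j} rho(k-j)]
            / [1 - sum_{j=1..k-1} phi_{k-1,j} rho(j)],
  phi_{k,j} = phi_{k-1,j} - phi_{kk} phi_{k-1,k-j},  j = 1..k-1.
Step k = 1:
  phi_11 = rho(1) = 0.6097.
Step k = 2:
  phi_22 = [rho(2) - phi_11 rho(1)] / [1 - phi_11 rho(1)] = [0.5771 - (0.6097)(0.6097)] / [1 - (0.6097)(0.6097)]
         = 0.20536591 / 0.62826591 = 0.326877.
  Update: phi_21 = phi_11 - phi_22 phi_11 = 0.6097 - (0.326877)(0.6097) = 0.410403.
Step k = 3:
  phi_33 = [rho(3) - phi_21 rho(2) - phi_22 rho(1)] / [1 - phi_21 rho(1) - phi_22 rho(2)]
    numerator   = 0.6769 - (0.410403)(0.5771) - (0.326877)(0.6097) = 0.24075937
    denominator = 1 - (0.410403)(0.6097) - (0.326877)(0.5771) = 0.56113644
  phi_33 = 0.24075937 / 0.56113644 = 0.4291.
Therefore phi_{33} = 0.4291.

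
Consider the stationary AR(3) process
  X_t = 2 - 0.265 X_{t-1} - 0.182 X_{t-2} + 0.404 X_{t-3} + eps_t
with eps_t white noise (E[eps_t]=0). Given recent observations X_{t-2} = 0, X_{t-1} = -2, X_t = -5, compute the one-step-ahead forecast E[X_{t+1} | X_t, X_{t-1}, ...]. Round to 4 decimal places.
E[X_{t+1} \mid \mathcal F_t] = 3.6890

For an AR(p) model X_t = c + sum_i phi_i X_{t-i} + eps_t, the
one-step-ahead conditional mean is
  E[X_{t+1} | X_t, ...] = c + sum_i phi_i X_{t+1-i}.
Substitute known values:
  E[X_{t+1} | ...] = 2 + (-0.265) * (-5) + (-0.182) * (-2) + (0.404) * (0)
                   = 3.6890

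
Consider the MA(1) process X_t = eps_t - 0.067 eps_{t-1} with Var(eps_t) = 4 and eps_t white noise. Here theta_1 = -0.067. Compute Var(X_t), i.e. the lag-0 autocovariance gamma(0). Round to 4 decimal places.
\gamma(0) = 4.0180

For an MA(q) process X_t = eps_t + sum_i theta_i eps_{t-i} with
Var(eps_t) = sigma^2, the variance is
  gamma(0) = sigma^2 * (1 + sum_i theta_i^2).
  sum_i theta_i^2 = (-0.067)^2 = 0.004489.
  gamma(0) = 4 * (1 + 0.004489) = 4 * 1.004489 = 4.017956, which rounds to 4.0180.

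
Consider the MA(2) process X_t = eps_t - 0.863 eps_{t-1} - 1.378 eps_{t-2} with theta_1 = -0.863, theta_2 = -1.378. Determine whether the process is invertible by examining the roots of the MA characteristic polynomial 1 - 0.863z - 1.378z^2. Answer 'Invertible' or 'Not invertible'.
\text{Not invertible}

The MA(q) characteristic polynomial is P(z) = 1 - 0.863z - 1.378z^2.
Invertibility requires all roots to lie outside the unit circle, i.e. |z| > 1 for every root.
Set 1 + (-0.863) z + (-1.378) z^2 = 0, i.e. a z^2 + b z + c = 0 with a = -1.378, b = -0.863, c = 1.
Discriminant D = b^2 - 4ac = (-0.863)^2 - 4*(-1.378)*1 = 0.744769 - (-5.512) = 6.256769.
D >= 0, so the roots are real: z = (-b +/- sqrt(D)) / (2a) = (0.863 +/- 2.501353) / (-2.756).
  z_1 = (0.863 + 2.501353) / (-2.756) = -1.2207,   |z_1| = 1.2207.
  z_2 = (0.863 - 2.501353) / (-2.756) = 0.5945,   |z_2| = 0.5945.
Moduli of all roots: 1.2207, 0.5945.
All moduli strictly greater than 1? No.
Verdict: Not invertible.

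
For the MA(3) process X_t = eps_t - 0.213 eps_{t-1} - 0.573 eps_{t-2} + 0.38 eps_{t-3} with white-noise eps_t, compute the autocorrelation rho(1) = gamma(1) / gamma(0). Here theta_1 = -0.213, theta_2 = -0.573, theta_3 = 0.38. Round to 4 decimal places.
\rho(1) = -0.2033

For an MA(q) process with theta_0 = 1, the autocovariance is
  gamma(k) = sigma^2 * sum_{i=0..q-k} theta_i * theta_{i+k},
and rho(k) = gamma(k) / gamma(0). Sigma^2 cancels.
  numerator   = (1)*(-0.213) + (-0.213)*(-0.573) + (-0.573)*(0.38) = -0.308691.
  denominator = (1)^2 + (-0.213)^2 + (-0.573)^2 + (0.38)^2 = 1.518098.
  rho(1) = -0.308691 / 1.518098 = -0.2033.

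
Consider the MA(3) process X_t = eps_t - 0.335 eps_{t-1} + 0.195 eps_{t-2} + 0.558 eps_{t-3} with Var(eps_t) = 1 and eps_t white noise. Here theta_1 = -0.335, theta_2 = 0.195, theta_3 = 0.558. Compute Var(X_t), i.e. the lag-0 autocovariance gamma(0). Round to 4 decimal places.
\gamma(0) = 1.4616

For an MA(q) process X_t = eps_t + sum_i theta_i eps_{t-i} with
Var(eps_t) = sigma^2, the variance is
  gamma(0) = sigma^2 * (1 + sum_i theta_i^2).
  sum_i theta_i^2 = (-0.335)^2 + (0.195)^2 + (0.558)^2 = 0.112225 + 0.038025 + 0.311364 = 0.461614.
  gamma(0) = 1 * (1 + 0.461614) = 1 * 1.461614 = 1.461614, which rounds to 1.4616.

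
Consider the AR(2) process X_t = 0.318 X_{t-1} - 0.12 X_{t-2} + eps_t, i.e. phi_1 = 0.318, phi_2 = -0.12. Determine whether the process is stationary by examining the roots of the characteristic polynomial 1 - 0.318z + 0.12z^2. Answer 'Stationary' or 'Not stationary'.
\text{Stationary}

The AR(p) characteristic polynomial is P(z) = 1 - 0.318z + 0.12z^2.
Stationarity requires all roots to lie outside the unit circle, i.e. |z| > 1 for every root.
Set 1 + (-0.318) z + (0.12) z^2 = 0, i.e. a z^2 + b z + c = 0 with a = 0.12, b = -0.318, c = 1.
Discriminant D = b^2 - 4ac = (-0.318)^2 - 4*(0.12)*1 = 0.101124 - (0.48) = -0.378876.
D < 0, so the roots are the complex-conjugate pair z = (-b +/- i sqrt(-D)) / (2a) = 1.325 +/- 2.5647i.
For a conjugate pair |z|^2 = z * conj(z) = (product of roots) = c/a = 1/(0.12) = 8.333333, so |z| = sqrt(8.333333) = 2.8868 for both roots.
Moduli of all roots: 2.8868, 2.8868.
All moduli strictly greater than 1? Yes.
Verdict: Stationary.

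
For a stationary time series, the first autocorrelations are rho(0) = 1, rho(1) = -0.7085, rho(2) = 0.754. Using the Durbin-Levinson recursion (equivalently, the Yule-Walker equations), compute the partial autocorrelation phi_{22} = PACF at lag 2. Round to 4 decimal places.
\phi_{22} = 0.5061

The PACF at lag k is phi_{kk}, the last component of the solution
to the Yule-Walker system G_k phi = r_k where
  (G_k)_{ij} = rho(|i - j|), (r_k)_i = rho(i), i,j = 1..k.
Equivalently, Durbin-Levinson gives phi_{kk} iteratively:
  phi_{11} = rho(1)
  phi_{kk} = [rho(k) - sum_{j=1..k-1} phi_{k-1,j} rho(k-j)]
            / [1 - sum_{j=1..k-1} phi_{k-1,j} rho(j)],
  phi_{k,j} = phi_{k-1,j} - phi_{kk} phi_{k-1,k-j},  j = 1..k-1.
Step k = 1:
  phi_11 = rho(1) = -0.7085.
Step k = 2:
  phi_22 = [rho(2) - phi_11 rho(1)] / [1 - phi_11 rho(1)] = [0.754 - (-0.7085)(-0.7085)] / [1 - (-0.7085)(-0.7085)]
         = 0.25202775 / 0.49802775 = 0.5061.
Therefore phi_{22} = 0.5061.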